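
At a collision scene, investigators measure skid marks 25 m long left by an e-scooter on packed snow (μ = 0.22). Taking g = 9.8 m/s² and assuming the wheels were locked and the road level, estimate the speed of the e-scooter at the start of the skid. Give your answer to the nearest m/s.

Initial speed ≈ 10 m/s

Deceleration a = μg = 0.22 × 9.8 = 2.156 m/s².
v = √(2a·d) = √(2 × 2.156 × 25) = √107.800 = 10.3827 m/s.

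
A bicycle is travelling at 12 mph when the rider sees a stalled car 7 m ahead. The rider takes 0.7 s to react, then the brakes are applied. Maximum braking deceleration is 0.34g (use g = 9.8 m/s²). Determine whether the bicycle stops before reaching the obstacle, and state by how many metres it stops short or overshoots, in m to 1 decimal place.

No — it overshoots by 1.1 m

12 mph × 0.44704 = 5.3645 m/s.
a = 0.34 × 9.8 = 3.332 m/s².
Reaction distance = 5.3645 × 0.7 = 3.755 m.
Braking distance = v²/(2a) = 28.778 / 6.664 = 4.318 m.
Total stopping distance = 3.755 + 4.318 = 8.073 m, vs 7 m available — it cannot stop in time and overshoots by 8.073 − 7 = 1.073 m.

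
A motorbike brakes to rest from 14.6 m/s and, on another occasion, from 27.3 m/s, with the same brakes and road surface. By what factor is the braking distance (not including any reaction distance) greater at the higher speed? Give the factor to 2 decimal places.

Factor ≈ 3.50

Braking distance d = v²/(2a), so with a fixed, d ∝ v².
Factor = (27.3/14.6)² = 1.8699² = 3.4965.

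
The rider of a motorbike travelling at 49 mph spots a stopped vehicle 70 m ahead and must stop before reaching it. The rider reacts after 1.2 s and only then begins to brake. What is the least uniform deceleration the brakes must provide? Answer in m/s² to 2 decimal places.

49 mph × 0.44704 = 21.9050 m/s.
Distance covered during reaction = 21.9050 × 1.2 = 26.286 m.
Distance available for braking: 70 − 26.286 = 43.714 m.
v² = 2a·d ⇒ a = v²/(2d) = 21.9050² / (2 × 43.714) = 479.829 / 87.428 = 5.4883 m/s².

Required deceleration ≈ 5.49 m/s²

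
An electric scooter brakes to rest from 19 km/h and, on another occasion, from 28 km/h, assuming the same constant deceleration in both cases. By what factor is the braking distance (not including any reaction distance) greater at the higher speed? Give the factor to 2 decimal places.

Factor ≈ 2.17

Braking distance d = v²/(2a), so with a fixed, d ∝ v².
Factor = (28/19)² = 1.4737² = 2.1718.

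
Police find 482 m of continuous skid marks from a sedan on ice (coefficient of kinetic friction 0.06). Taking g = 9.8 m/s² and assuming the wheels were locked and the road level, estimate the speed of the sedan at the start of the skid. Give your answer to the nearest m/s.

Deceleration a = μg = 0.06 × 9.8 = 0.588 m/s².
v = √(2a·d) = √(2 × 0.588 × 482) = √566.832 = 23.8082 m/s.

Initial speed ≈ 24 m/s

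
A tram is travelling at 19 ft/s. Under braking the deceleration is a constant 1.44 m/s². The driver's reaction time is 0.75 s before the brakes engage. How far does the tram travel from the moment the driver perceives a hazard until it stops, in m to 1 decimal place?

19 ft/s × 0.3048 = 5.7912 m/s.
Reaction distance = v·t_r = 5.7912 × 0.75 = 4.343 m.
Braking distance = v²/(2a) = 5.7912² / (2 × 1.440) = 33.538 / 2.880 = 11.645 m.
Total = 4.343 + 11.645 = 15.988 m.

Total stopping distance ≈ 16.0 m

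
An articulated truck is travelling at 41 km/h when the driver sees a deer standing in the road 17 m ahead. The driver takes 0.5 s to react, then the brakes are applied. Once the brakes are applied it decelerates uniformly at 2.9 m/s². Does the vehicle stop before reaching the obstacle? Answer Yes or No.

No

41 km/h ÷ 3.6 = 11.3889 m/s.
Reaction distance = 11.3889 × 0.5 = 5.694 m.
Braking distance = v²/(2a) = 129.707 / 5.800 = 22.363 m.
Total stopping distance = 5.694 + 22.363 = 28.057 m, vs 17 m available — it cannot stop in time and overshoots by 28.057 − 17 = 11.057 m.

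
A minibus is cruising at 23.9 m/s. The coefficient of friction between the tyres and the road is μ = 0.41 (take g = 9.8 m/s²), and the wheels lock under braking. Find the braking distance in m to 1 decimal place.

a = μg = 0.41 × 9.8 = 4.018 m/s².
Braking distance = v²/(2a) = 23.9000² / (2 × 4.018) = 571.210 / 8.036 = 71.081 m.

Braking distance ≈ 71.1 m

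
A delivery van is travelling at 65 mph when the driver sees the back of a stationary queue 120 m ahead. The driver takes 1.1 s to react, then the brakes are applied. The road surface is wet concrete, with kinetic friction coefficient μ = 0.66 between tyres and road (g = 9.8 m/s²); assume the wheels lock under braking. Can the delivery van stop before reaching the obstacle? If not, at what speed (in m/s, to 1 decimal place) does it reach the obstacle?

65 mph × 0.44704 = 29.0576 m/s.
a = μg = 0.66 × 9.8 = 6.468 m/s².
Reaction distance = 29.0576 × 1.1 = 31.963 m.
Braking distance = v²/(2a) = 844.344 / 12.936 = 65.271 m.
Total stopping distance = 31.963 + 65.271 = 97.234 m, vs 120 m available — it stops with 120 − 97.234 = 22.766 m to spare.

Yes — it stops about 22.8 m short of the obstacle, so it never reaches it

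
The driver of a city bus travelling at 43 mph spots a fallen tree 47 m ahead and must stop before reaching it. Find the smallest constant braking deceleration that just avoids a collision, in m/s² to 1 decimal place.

43 mph × 0.44704 = 19.2227 m/s.
v² = 2a·d ⇒ a = v²/(2d) = 19.2227² / (2 × 47.000) = 369.512 / 94.000 = 3.9310 m/s².

Required deceleration ≈ 3.9 m/s²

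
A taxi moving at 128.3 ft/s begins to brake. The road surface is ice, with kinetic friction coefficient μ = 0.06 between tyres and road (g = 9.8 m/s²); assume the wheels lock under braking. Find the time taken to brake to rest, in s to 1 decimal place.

Braking time ≈ 66.5 s

128.3 ft/s × 0.3048 = 39.1058 m/s.
a = μg = 0.06 × 9.8 = 0.588 m/s².
Braking time = v/a = 39.1058 / 0.588 = 66.506 s.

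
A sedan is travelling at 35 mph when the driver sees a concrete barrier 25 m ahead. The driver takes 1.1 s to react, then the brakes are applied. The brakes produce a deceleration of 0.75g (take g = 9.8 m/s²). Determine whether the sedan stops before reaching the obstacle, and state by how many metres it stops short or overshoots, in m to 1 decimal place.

35 mph × 0.44704 = 15.6464 m/s.
a = 0.75 × 9.8 = 7.350 m/s².
Reaction distance = 15.6464 × 1.1 = 17.211 m.
Braking distance = v²/(2a) = 244.810 / 14.700 = 16.654 m.
Total stopping distance = 17.211 + 16.654 = 33.865 m, vs 25 m available — it cannot stop in time and overshoots by 33.865 − 25 = 8.865 m.

No — it overshoots by 8.9 m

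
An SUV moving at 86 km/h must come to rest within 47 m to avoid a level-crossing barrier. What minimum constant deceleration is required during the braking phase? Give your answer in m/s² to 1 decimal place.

86 km/h ÷ 3.6 = 23.8889 m/s.
v² = 2a·d ⇒ a = v²/(2d) = 23.8889² / (2 × 47.000) = 570.680 / 94.000 = 6.0711 m/s².

Required deceleration ≈ 6.1 m/s²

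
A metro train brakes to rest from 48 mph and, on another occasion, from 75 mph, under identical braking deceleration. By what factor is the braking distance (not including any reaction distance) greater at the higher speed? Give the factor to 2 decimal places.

Factor ≈ 2.44

Braking distance d = v²/(2a), so with a fixed, d ∝ v².
Factor = (75/48)² = 1.5625² = 2.4414.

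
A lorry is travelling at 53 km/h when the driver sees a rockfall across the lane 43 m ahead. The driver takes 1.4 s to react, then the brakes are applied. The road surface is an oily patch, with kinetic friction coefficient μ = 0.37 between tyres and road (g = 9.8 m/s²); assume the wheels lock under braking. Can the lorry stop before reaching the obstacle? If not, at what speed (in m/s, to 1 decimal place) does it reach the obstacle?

53 km/h ÷ 3.6 = 14.7222 m/s.
a = μg = 0.37 × 9.8 = 3.626 m/s².
Reaction distance = 14.7222 × 1.4 = 20.611 m.
Braking distance needed to stop: v²/(2a) = 216.743 / 7.252 = 29.887 m, so total needed = 20.611 + 29.887 = 50.498 m > 43 m — it cannot stop.
Distance remaining when braking begins: 43 − 20.611 = 22.389 m.
v² = v₀² − 2a·d = 216.743 − 2 × 3.626 × 22.389 = 54.378 m²/s².
v = √54.378 = 7.374 m/s.

No — it strikes the obstacle at 7.4 m/s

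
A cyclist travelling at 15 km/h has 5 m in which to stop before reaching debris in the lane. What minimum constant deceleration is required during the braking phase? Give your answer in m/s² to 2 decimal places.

Required deceleration ≈ 1.74 m/s²

15 km/h ÷ 3.6 = 4.1667 m/s.
v² = 2a·d ⇒ a = v²/(2d) = 4.1667² / (2 × 5.000) = 17.361 / 10.000 = 1.7361 m/s².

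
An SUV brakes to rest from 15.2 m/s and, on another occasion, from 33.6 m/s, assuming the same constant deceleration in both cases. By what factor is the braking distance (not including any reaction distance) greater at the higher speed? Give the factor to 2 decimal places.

Factor ≈ 4.89

Braking distance d = v²/(2a), so with a fixed, d ∝ v².
Factor = (33.6/15.2)² = 2.2105² = 4.8863.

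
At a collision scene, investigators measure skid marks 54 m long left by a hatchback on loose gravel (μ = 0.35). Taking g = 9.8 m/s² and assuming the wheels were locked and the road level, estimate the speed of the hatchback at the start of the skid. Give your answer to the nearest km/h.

Initial speed ≈ 69 km/h

Deceleration a = μg = 0.35 × 9.8 = 3.430 m/s².
v = √(2a·d) = √(2 × 3.430 × 54) = √370.440 = 19.2468 m/s.
= 19.2468 × 3.6 = 69.288 km/h.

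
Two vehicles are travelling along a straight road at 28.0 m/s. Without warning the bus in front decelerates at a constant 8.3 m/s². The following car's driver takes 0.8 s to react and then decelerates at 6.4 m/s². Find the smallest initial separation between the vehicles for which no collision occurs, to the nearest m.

Minimum gap ≈ 36 m

Leader travels v²/(2a_L) = 784.000 / 16.600 = 47.229 m before stopping.
Follower covers v·t_r = 28.0000 × 0.8 = 22.400 m while reacting, then v²/(2a_F) = 784.000 / 12.800 = 61.250 m while braking, for a total of 22.400 + 61.250 = 83.650 m.
Since a_F ≤ a_L and the follower starts braking later, the follower is never slower than the leader, so the closest approach is when both have stopped.
Minimum gap = 83.650 − 47.229 = 36.421 m.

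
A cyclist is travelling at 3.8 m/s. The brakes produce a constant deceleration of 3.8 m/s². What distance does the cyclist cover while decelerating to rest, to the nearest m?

Braking distance ≈ 2 m

Braking distance = v²/(2a) = 3.8000² / (2 × 3.800) = 14.440 / 7.600 = 1.900 m.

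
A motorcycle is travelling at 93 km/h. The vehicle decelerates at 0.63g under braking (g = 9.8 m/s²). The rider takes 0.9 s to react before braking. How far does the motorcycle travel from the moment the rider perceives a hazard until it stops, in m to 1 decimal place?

93 km/h ÷ 3.6 = 25.8333 m/s.
a = 0.63 × 9.8 = 6.174 m/s².
Reaction distance = v·t_r = 25.8333 × 0.9 = 23.250 m.
Braking distance = v²/(2a) = 25.8333² / (2 × 6.174) = 667.359 / 12.348 = 54.046 m.
Total = 23.250 + 54.046 = 77.296 m.

Total stopping distance ≈ 77.3 m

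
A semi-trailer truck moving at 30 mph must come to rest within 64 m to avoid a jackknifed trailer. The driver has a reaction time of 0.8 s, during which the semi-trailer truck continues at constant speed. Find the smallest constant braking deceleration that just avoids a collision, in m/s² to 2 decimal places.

Required deceleration ≈ 1.69 m/s²

30 mph × 0.44704 = 13.4112 m/s.
Distance covered during reaction = 13.4112 × 0.8 = 10.729 m.
Distance available for braking: 64 − 10.729 = 53.271 m.
v² = 2a·d ⇒ a = v²/(2d) = 13.4112² / (2 × 53.271) = 179.860 / 106.542 = 1.6882 m/s².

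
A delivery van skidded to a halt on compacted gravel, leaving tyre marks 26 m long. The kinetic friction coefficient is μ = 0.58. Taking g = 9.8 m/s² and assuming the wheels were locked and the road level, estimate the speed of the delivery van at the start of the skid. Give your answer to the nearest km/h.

Deceleration a = μg = 0.58 × 9.8 = 5.684 m/s².
v = √(2a·d) = √(2 × 5.684 × 26) = √295.568 = 17.1921 m/s.
= 17.1921 × 3.6 = 61.892 km/h.

Initial speed ≈ 62 km/h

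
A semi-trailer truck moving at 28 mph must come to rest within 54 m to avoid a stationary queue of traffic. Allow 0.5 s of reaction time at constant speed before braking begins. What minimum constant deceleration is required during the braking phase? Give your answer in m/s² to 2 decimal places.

28 mph × 0.44704 = 12.5171 m/s.
Distance covered during reaction = 12.5171 × 0.5 = 6.259 m.
Distance available for braking: 54 − 6.259 = 47.741 m.
v² = 2a·d ⇒ a = v²/(2d) = 12.5171² / (2 × 47.741) = 156.678 / 95.482 = 1.6409 m/s².

Required deceleration ≈ 1.64 m/s²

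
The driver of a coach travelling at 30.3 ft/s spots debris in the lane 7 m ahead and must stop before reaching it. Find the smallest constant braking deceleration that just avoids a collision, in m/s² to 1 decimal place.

Required deceleration ≈ 6.1 m/s²

30.3 ft/s × 0.3048 = 9.2354 m/s.
v² = 2a·d ⇒ a = v²/(2d) = 9.2354² / (2 × 7.000) = 85.293 / 14.000 = 6.0924 m/s².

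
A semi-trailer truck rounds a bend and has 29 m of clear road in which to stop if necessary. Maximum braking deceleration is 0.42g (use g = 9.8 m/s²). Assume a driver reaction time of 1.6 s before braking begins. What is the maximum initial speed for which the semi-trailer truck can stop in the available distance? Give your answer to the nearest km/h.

a = 0.42 × 9.8 = 4.116 m/s².
Stopping distance: v·t_r + v²/(2a) = 29 with t_r = 1.6 s and a = 4.116 m/s².
So v² + 13.171 v − 238.73 = 0.
Positive root: v = −a·t_r + √((a·t_r)² + 2a·d) = −6.586 + √(43.375 + 238.73) = 10.2100 m/s.
10.2100 m/s × 3.6 = 36.756 km/h.

Maximum speed ≈ 37 km/h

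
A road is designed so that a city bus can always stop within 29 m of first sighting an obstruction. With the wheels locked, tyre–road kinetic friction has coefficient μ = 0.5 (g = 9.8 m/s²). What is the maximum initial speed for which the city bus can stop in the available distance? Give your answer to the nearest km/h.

Maximum speed ≈ 61 km/h

a = μg = 0.5 × 9.8 = 4.900 m/s².
v²/(2a) = d ⇒ v = √(2 × 4.900 × 29) = √284.20 = 16.8582 m/s.
16.8582 m/s × 3.6 = 60.690 km/h.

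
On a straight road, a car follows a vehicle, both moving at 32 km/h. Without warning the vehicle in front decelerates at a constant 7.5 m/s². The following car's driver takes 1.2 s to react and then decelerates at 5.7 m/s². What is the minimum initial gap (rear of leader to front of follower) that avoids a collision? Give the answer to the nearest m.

Minimum gap ≈ 12 m

32 km/h ÷ 3.6 = 8.8889 m/s.
Leader travels v²/(2a_L) = 79.013 / 15.000 = 5.268 m before stopping.
Follower covers v·t_r = 8.8889 × 1.2 = 10.667 m while reacting, then v²/(2a_F) = 79.013 / 11.400 = 6.931 m while braking, for a total of 10.667 + 6.931 = 17.598 m.
Since a_F ≤ a_L and the follower starts braking later, the follower is never slower than the leader, so the closest approach is when both have stopped.
Minimum gap = 17.598 − 5.268 = 12.330 m.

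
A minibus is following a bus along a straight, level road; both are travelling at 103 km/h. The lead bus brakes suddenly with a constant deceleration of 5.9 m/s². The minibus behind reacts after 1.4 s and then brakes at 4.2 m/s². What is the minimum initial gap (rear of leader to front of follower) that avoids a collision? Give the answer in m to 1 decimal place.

Minimum gap ≈ 68.1 m

103 km/h ÷ 3.6 = 28.6111 m/s.
Leader travels v²/(2a_L) = 818.595 / 11.800 = 69.372 m before stopping.
Follower covers v·t_r = 28.6111 × 1.4 = 40.056 m while reacting, then v²/(2a_F) = 818.595 / 8.400 = 97.452 m while braking, for a total of 40.056 + 97.452 = 137.508 m.
Since a_F ≤ a_L and the follower starts braking later, the follower is never slower than the leader, so the closest approach is when both have stopped.
Minimum gap = 137.508 − 69.372 = 68.136 m.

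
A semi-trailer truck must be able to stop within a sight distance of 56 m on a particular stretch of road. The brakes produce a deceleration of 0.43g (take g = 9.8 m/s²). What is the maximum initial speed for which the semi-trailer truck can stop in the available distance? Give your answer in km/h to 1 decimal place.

Maximum speed ≈ 78.2 km/h

a = 0.43 × 9.8 = 4.214 m/s².
v²/(2a) = d ⇒ v = √(2 × 4.214 × 56) = √471.97 = 21.7249 m/s.
21.7249 m/s × 3.6 = 78.210 km/h.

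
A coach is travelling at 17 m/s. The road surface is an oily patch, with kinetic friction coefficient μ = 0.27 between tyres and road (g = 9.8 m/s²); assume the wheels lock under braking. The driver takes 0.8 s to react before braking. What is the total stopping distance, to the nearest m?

Total stopping distance ≈ 68 m

a = μg = 0.27 × 9.8 = 2.646 m/s².
Reaction distance = v·t_r = 17.0000 × 0.8 = 13.600 m.
Braking distance = v²/(2a) = 17.0000² / (2 × 2.646) = 289.000 / 5.292 = 54.611 m.
Total = 13.600 + 54.611 = 68.211 m.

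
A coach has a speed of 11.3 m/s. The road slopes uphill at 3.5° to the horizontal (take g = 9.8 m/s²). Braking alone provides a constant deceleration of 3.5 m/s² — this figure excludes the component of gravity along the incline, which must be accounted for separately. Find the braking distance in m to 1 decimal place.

Gravity along the uphill slope adds to the braking deceleration: a_eff = 3.500 + 9.8·sin 3.5° = 3.500 + 0.598 = 4.098 m/s².
Braking distance = v²/(2a) = 11.3000² / (2 × 4.098) = 127.690 / 8.196 = 15.580 m.

Braking distance ≈ 15.6 m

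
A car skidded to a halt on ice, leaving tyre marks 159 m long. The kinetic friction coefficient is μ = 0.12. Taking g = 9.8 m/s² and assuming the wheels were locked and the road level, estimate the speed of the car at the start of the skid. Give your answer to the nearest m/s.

Deceleration a = μg = 0.12 × 9.8 = 1.176 m/s².
v = √(2a·d) = √(2 × 1.176 × 159) = √373.968 = 19.3383 m/s.

Initial speed ≈ 19 m/s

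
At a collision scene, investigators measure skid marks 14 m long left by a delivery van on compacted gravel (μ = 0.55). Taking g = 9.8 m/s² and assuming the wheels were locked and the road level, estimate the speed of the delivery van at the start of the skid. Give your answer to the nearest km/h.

Initial speed ≈ 44 km/h

Deceleration a = μg = 0.55 × 9.8 = 5.390 m/s².
v = √(2a·d) = √(2 × 5.390 × 14) = √150.920 = 12.2850 m/s.
= 12.2850 × 3.6 = 44.226 km/h.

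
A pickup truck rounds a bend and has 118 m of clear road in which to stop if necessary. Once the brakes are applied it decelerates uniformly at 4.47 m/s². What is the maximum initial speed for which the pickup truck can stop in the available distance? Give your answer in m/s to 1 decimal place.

v²/(2a) = d ⇒ v = √(2 × 4.470 × 118) = √1054.92 = 32.4795 m/s.

Maximum speed ≈ 32.5 m/s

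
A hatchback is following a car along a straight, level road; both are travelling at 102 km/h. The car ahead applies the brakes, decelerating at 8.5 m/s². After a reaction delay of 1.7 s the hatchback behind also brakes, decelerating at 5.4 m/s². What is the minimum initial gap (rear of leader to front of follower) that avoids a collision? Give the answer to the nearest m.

102 km/h ÷ 3.6 = 28.3333 m/s.
Leader travels v²/(2a_L) = 802.776 / 17.000 = 47.222 m before stopping.
Follower covers v·t_r = 28.3333 × 1.7 = 48.167 m while reacting, then v²/(2a_F) = 802.776 / 10.800 = 74.331 m while braking, for a total of 48.167 + 74.331 = 122.498 m.
Since a_F ≤ a_L and the follower starts braking later, the follower is never slower than the leader, so the closest approach is when both have stopped.
Minimum gap = 122.498 − 47.222 = 75.276 m.

Minimum gap ≈ 75 m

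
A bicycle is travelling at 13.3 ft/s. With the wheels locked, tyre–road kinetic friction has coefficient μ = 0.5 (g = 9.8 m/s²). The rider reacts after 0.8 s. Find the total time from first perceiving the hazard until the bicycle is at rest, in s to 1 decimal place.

13.3 ft/s × 0.3048 = 4.0538 m/s.
a = μg = 0.5 × 9.8 = 4.900 m/s².
Braking time = v/a = 4.0538 / 4.900 = 0.827 s.
Total = 0.8 + 0.827 = 1.627 s.

Total time ≈ 1.6 s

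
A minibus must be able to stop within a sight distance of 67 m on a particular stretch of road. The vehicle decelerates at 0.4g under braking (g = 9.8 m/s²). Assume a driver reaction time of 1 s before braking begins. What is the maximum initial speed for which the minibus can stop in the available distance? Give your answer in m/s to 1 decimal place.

a = 0.4 × 9.8 = 3.920 m/s².
Stopping distance: v·t_r + v²/(2a) = 67 with t_r = 1 s and a = 3.920 m/s².
So v² + 7.840 v − 525.28 = 0.
Positive root: v = −a·t_r + √((a·t_r)² + 2a·d) = −3.920 + √(15.366 + 525.28) = 19.3318 m/s.

Maximum speed ≈ 19.3 m/s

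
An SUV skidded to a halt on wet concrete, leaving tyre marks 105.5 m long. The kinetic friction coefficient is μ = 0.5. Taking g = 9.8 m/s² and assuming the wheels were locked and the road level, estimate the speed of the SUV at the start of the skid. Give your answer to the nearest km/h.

Initial speed ≈ 116 km/h

Deceleration a = μg = 0.5 × 9.8 = 4.900 m/s².
v = √(2a·d) = √(2 × 4.900 × 105.5) = √1033.900 = 32.1543 m/s.
= 32.1543 × 3.6 = 115.755 km/h.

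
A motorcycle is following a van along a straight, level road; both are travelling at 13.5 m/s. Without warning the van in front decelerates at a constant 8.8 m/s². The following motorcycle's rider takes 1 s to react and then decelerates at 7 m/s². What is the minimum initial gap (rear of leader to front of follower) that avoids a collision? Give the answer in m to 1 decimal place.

Minimum gap ≈ 16.2 m

Leader travels v²/(2a_L) = 182.250 / 17.600 = 10.355 m before stopping.
Follower covers v·t_r = 13.5000 × 1 = 13.500 m while reacting, then v²/(2a_F) = 182.250 / 14.000 = 13.018 m while braking, for a total of 13.500 + 13.018 = 26.518 m.
Since a_F ≤ a_L and the follower starts braking later, the follower is never slower than the leader, so the closest approach is when both have stopped.
Minimum gap = 26.518 − 10.355 = 16.163 m.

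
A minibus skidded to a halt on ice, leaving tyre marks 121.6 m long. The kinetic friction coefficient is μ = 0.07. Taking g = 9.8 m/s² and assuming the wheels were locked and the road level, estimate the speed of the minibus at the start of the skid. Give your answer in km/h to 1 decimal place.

Initial speed ≈ 46.5 km/h

Deceleration a = μg = 0.07 × 9.8 = 0.686 m/s².
v = √(2a·d) = √(2 × 0.686 × 121.6) = √166.835 = 12.9165 m/s.
= 12.9165 × 3.6 = 46.499 km/h.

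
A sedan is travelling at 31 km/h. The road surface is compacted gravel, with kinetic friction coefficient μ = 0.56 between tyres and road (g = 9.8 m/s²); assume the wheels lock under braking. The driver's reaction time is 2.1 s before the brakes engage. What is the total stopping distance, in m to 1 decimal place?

31 km/h ÷ 3.6 = 8.6111 m/s.
a = μg = 0.56 × 9.8 = 5.488 m/s².
Reaction distance = v·t_r = 8.6111 × 2.1 = 18.083 m.
Braking distance = v²/(2a) = 8.6111² / (2 × 5.488) = 74.151 / 10.976 = 6.756 m.
Total = 18.083 + 6.756 = 24.839 m.

Total stopping distance ≈ 24.8 m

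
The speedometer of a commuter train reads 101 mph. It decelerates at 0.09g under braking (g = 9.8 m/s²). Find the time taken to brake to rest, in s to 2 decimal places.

101 mph × 0.44704 = 45.1510 m/s.
a = 0.09 × 9.8 = 0.882 m/s².
Braking time = v/a = 45.1510 / 0.882 = 51.192 s.

Braking time ≈ 51.19 s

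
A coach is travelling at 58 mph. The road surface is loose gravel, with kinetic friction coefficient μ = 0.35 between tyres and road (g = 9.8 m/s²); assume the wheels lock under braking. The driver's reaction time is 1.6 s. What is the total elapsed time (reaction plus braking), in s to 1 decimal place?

58 mph × 0.44704 = 25.9283 m/s.
a = μg = 0.35 × 9.8 = 3.430 m/s².
Braking time = v/a = 25.9283 / 3.430 = 7.559 s.
Total = 1.6 + 7.559 = 9.159 s.

Total time ≈ 9.2 s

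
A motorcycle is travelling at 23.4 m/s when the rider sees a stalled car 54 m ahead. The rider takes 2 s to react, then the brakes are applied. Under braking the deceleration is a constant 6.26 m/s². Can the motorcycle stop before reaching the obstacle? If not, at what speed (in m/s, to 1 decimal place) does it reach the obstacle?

No — it strikes the obstacle at 21.4 m/s

Reaction distance = 23.4000 × 2 = 46.800 m.
Braking distance needed to stop: v²/(2a) = 547.560 / 12.520 = 43.735 m, so total needed = 46.800 + 43.735 = 90.535 m > 54 m — it cannot stop.
Distance remaining when braking begins: 54 − 46.800 = 7.200 m.
v² = v₀² − 2a·d = 547.560 − 2 × 6.260 × 7.200 = 457.416 m²/s².
v = √457.416 = 21.387 m/s.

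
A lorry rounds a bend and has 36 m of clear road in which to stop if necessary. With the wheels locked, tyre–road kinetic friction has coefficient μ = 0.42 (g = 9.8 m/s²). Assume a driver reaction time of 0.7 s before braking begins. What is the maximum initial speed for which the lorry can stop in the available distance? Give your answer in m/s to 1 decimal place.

a = μg = 0.42 × 9.8 = 4.116 m/s².
Stopping distance: v·t_r + v²/(2a) = 36 with t_r = 0.7 s and a = 4.116 m/s².
So v² + 5.762 v − 296.35 = 0.
Positive root: v = −a·t_r + √((a·t_r)² + 2a·d) = −2.881 + √(8.300 + 296.35) = 14.5732 m/s.

Maximum speed ≈ 14.6 m/s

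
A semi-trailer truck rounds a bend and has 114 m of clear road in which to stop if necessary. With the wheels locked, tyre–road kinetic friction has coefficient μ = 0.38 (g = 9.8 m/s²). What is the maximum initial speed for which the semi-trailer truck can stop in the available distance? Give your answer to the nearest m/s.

Maximum speed ≈ 29 m/s

a = μg = 0.38 × 9.8 = 3.724 m/s².
v²/(2a) = d ⇒ v = √(2 × 3.724 × 114) = √849.07 = 29.1388 m/s.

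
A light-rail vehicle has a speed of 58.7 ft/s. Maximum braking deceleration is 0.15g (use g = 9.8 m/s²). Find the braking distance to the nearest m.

Braking distance ≈ 109 m

58.7 ft/s × 0.3048 = 17.8918 m/s.
a = 0.15 × 9.8 = 1.470 m/s².
Braking distance = v²/(2a) = 17.8918² / (2 × 1.470) = 320.117 / 2.940 = 108.883 m.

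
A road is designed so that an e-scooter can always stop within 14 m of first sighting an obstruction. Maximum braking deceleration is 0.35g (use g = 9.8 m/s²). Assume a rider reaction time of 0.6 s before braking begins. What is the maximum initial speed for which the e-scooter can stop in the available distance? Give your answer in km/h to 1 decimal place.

a = 0.35 × 9.8 = 3.430 m/s².
Stopping distance: v·t_r + v²/(2a) = 14 with t_r = 0.6 s and a = 3.430 m/s².
So v² + 4.116 v − 96.04 = 0.
Positive root: v = −a·t_r + √((a·t_r)² + 2a·d) = −2.058 + √(4.235 + 96.04) = 7.9557 m/s.
7.9557 m/s × 3.6 = 28.641 km/h.

Maximum speed ≈ 28.6 km/h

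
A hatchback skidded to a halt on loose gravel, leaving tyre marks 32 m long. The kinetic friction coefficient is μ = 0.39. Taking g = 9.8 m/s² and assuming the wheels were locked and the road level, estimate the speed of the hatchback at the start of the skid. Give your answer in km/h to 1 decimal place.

Deceleration a = μg = 0.39 × 9.8 = 3.822 m/s².
v = √(2a·d) = √(2 × 3.822 × 32) = √244.608 = 15.6399 m/s.
= 15.6399 × 3.6 = 56.304 km/h.

Initial speed ≈ 56.3 km/h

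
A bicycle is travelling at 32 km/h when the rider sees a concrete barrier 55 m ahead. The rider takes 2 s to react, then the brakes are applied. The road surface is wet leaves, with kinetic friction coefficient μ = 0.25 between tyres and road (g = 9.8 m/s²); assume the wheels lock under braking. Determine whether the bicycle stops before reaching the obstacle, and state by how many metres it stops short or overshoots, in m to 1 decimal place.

32 km/h ÷ 3.6 = 8.8889 m/s.
a = μg = 0.25 × 9.8 = 2.450 m/s².
Reaction distance = 8.8889 × 2 = 17.778 m.
Braking distance = v²/(2a) = 79.013 / 4.900 = 16.125 m.
Total stopping distance = 17.778 + 16.125 = 33.903 m, vs 55 m available — it stops with 55 − 33.903 = 21.097 m to spare.

Yes — it stops 21.1 m short of the obstacle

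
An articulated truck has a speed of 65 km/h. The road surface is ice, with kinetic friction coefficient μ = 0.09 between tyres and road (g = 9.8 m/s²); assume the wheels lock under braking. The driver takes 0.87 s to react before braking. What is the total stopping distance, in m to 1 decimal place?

Total stopping distance ≈ 200.5 m

65 km/h ÷ 3.6 = 18.0556 m/s.
a = μg = 0.09 × 9.8 = 0.882 m/s².
Reaction distance = v·t_r = 18.0556 × 0.87 = 15.708 m.
Braking distance = v²/(2a) = 18.0556² / (2 × 0.882) = 326.005 / 1.764 = 184.810 m.
Total = 15.708 + 184.810 = 200.518 m.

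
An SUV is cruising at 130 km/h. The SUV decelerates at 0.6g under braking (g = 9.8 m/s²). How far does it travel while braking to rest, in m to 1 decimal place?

Braking distance ≈ 110.9 m

130 km/h ÷ 3.6 = 36.1111 m/s.
a = 0.6 × 9.8 = 5.880 m/s².
Braking distance = v²/(2a) = 36.1111² / (2 × 5.880) = 1304.012 / 11.760 = 110.885 m.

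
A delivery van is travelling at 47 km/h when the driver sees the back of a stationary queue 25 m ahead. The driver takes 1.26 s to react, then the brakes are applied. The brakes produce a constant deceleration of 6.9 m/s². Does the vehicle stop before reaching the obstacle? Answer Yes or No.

47 km/h ÷ 3.6 = 13.0556 m/s.
Reaction distance = 13.0556 × 1.26 = 16.450 m.
Braking distance = v²/(2a) = 170.449 / 13.800 = 12.351 m.
Total stopping distance = 16.450 + 12.351 = 28.801 m, vs 25 m available — it cannot stop in time and overshoots by 28.801 − 25 = 3.801 m.

No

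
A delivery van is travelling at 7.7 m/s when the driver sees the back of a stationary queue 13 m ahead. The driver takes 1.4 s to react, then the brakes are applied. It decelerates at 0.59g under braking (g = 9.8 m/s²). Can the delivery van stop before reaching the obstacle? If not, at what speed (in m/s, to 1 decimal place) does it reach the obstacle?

No — it strikes the obstacle at 5.8 m/s

a = 0.59 × 9.8 = 5.782 m/s².
Reaction distance = 7.7000 × 1.4 = 10.780 m.
Braking distance needed to stop: v²/(2a) = 59.290 / 11.564 = 5.127 m, so total needed = 10.780 + 5.127 = 15.907 m > 13 m — it cannot stop.
Distance remaining when braking begins: 13 − 10.780 = 2.220 m.
v² = v₀² − 2a·d = 59.290 − 2 × 5.782 × 2.220 = 33.618 m²/s².
v = √33.618 = 5.798 m/s.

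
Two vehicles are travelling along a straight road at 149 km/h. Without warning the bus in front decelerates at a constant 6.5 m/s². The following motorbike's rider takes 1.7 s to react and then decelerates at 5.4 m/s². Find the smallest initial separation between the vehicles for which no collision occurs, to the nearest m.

Minimum gap ≈ 97 m

149 km/h ÷ 3.6 = 41.3889 m/s.
Leader travels v²/(2a_L) = 1713.041 / 13.000 = 131.772 m before stopping.
Follower covers v·t_r = 41.3889 × 1.7 = 70.361 m while reacting, then v²/(2a_F) = 1713.041 / 10.800 = 158.615 m while braking, for a total of 70.361 + 158.615 = 228.976 m.
Since a_F ≤ a_L and the follower starts braking later, the follower is never slower than the leader, so the closest approach is when both have stopped.
Minimum gap = 228.976 − 131.772 = 97.204 m.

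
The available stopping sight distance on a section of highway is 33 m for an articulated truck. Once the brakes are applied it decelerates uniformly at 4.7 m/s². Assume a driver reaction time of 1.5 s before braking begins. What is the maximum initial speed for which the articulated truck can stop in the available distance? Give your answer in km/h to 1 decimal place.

Stopping distance: v·t_r + v²/(2a) = 33 with t_r = 1.5 s and a = 4.700 m/s².
So v² + 14.100 v − 310.20 = 0.
Positive root: v = −a·t_r + √((a·t_r)² + 2a·d) = −7.050 + √(49.703 + 310.20) = 11.9211 m/s.
11.9211 m/s × 3.6 = 42.916 km/h.

Maximum speed ≈ 42.9 km/h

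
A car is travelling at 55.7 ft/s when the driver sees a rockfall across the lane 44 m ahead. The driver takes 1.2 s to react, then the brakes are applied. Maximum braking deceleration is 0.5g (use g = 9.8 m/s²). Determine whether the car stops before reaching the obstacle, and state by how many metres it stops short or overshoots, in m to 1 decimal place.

55.7 ft/s × 0.3048 = 16.9774 m/s.
a = 0.5 × 9.8 = 4.900 m/s².
Reaction distance = 16.9774 × 1.2 = 20.373 m.
Braking distance = v²/(2a) = 288.232 / 9.800 = 29.411 m.
Total stopping distance = 20.373 + 29.411 = 49.784 m, vs 44 m available — it cannot stop in time and overshoots by 49.784 − 44 = 5.784 m.

No — it overshoots by 5.8 m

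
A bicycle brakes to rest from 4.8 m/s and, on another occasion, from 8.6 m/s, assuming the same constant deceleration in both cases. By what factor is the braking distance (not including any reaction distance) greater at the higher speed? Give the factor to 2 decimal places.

Braking distance d = v²/(2a), so with a fixed, d ∝ v².
Factor = (8.6/4.8)² = 1.7917² = 3.2102.

Factor ≈ 3.21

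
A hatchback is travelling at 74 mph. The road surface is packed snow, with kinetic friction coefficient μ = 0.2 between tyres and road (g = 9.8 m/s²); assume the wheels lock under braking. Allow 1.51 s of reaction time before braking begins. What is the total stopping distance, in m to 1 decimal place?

74 mph × 0.44704 = 33.0810 m/s.
a = μg = 0.2 × 9.8 = 1.960 m/s².
Reaction distance = v·t_r = 33.0810 × 1.51 = 49.952 m.
Braking distance = v²/(2a) = 33.0810² / (2 × 1.960) = 1094.353 / 3.920 = 279.172 m.
Total = 49.952 + 279.172 = 329.124 m.

Total stopping distance ≈ 329.1 m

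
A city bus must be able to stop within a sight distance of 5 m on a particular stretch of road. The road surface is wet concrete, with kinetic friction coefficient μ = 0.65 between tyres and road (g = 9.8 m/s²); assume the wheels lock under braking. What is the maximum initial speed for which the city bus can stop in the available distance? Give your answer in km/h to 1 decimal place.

a = μg = 0.65 × 9.8 = 6.370 m/s².
v²/(2a) = d ⇒ v = √(2 × 6.370 × 5) = √63.70 = 7.9812 m/s.
7.9812 m/s × 3.6 = 28.732 km/h.

Maximum speed ≈ 28.7 km/h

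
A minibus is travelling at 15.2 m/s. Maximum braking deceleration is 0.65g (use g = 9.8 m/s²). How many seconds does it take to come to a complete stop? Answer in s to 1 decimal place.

Braking time ≈ 2.4 s

a = 0.65 × 9.8 = 6.370 m/s².
Braking time = v/a = 15.2000 / 6.370 = 2.386 s.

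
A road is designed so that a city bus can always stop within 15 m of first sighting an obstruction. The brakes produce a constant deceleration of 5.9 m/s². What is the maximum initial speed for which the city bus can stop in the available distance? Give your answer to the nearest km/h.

v²/(2a) = d ⇒ v = √(2 × 5.900 × 15) = √177.00 = 13.3041 m/s.
13.3041 m/s × 3.6 = 47.895 km/h.

Maximum speed ≈ 48 km/h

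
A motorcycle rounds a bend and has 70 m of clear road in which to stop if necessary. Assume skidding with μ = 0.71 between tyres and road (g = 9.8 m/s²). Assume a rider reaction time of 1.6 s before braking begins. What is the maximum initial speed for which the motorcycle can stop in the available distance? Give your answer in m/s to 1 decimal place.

a = μg = 0.71 × 9.8 = 6.958 m/s².
Stopping distance: v·t_r + v²/(2a) = 70 with t_r = 1.6 s and a = 6.958 m/s².
So v² + 22.266 v − 974.12 = 0.
Positive root: v = −a·t_r + √((a·t_r)² + 2a·d) = −11.133 + √(123.944 + 974.12) = 22.0040 m/s.

Maximum speed ≈ 22.0 m/s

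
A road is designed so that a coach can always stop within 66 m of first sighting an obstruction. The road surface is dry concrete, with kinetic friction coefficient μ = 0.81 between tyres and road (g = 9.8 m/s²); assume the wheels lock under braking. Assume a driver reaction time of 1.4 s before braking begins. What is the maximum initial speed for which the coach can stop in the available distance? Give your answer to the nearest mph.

a = μg = 0.81 × 9.8 = 7.938 m/s².
Stopping distance: v·t_r + v²/(2a) = 66 with t_r = 1.4 s and a = 7.938 m/s².
So v² + 22.226 v − 1047.82 = 0.
Positive root: v = −a·t_r + √((a·t_r)² + 2a·d) = −11.113 + √(123.499 + 1047.82) = 23.1115 m/s.
23.1115 m/s ÷ 0.44704 = 51.699 mph.

Maximum speed ≈ 52 mph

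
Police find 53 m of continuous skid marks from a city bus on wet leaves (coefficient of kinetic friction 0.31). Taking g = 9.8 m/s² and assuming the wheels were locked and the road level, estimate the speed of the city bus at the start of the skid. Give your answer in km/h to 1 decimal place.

Deceleration a = μg = 0.31 × 9.8 = 3.038 m/s².
v = √(2a·d) = √(2 × 3.038 × 53) = √322.028 = 17.9451 m/s.
= 17.9451 × 3.6 = 64.602 km/h.

Initial speed ≈ 64.6 km/h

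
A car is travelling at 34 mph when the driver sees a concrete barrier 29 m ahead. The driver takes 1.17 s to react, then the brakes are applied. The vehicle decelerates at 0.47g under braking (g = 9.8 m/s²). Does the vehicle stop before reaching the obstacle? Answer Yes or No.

34 mph × 0.44704 = 15.1994 m/s.
a = 0.47 × 9.8 = 4.606 m/s².
Reaction distance = 15.1994 × 1.17 = 17.783 m.
Braking distance = v²/(2a) = 231.022 / 9.212 = 25.078 m.
Total stopping distance = 17.783 + 25.078 = 42.861 m, vs 29 m available — it cannot stop in time and overshoots by 42.861 − 29 = 13.861 m.

No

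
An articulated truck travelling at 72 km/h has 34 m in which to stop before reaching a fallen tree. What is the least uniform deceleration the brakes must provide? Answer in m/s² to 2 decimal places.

Required deceleration ≈ 5.88 m/s²

72 km/h ÷ 3.6 = 20.0000 m/s.
v² = 2a·d ⇒ a = v²/(2d) = 20.0000² / (2 × 34.000) = 400.000 / 68.000 = 5.8824 m/s².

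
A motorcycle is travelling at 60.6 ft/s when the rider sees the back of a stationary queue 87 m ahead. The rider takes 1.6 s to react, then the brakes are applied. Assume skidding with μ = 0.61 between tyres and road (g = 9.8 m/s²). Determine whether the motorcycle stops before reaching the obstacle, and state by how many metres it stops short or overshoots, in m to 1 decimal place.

60.6 ft/s × 0.3048 = 18.4709 m/s.
a = μg = 0.61 × 9.8 = 5.978 m/s².
Reaction distance = 18.4709 × 1.6 = 29.553 m.
Braking distance = v²/(2a) = 341.174 / 11.956 = 28.536 m.
Total stopping distance = 29.553 + 28.536 = 58.089 m, vs 87 m available — it stops with 87 − 58.089 = 28.911 m to spare.

Yes — it stops 28.9 m short of the obstacle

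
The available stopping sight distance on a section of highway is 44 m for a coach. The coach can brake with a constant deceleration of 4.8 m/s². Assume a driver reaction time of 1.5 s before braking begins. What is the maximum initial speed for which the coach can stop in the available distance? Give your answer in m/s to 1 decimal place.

Stopping distance: v·t_r + v²/(2a) = 44 with t_r = 1.5 s and a = 4.800 m/s².
So v² + 14.400 v − 422.40 = 0.
Positive root: v = −a·t_r + √((a·t_r)² + 2a·d) = −7.200 + √(51.840 + 422.40) = 14.5771 m/s.

Maximum speed ≈ 14.6 m/s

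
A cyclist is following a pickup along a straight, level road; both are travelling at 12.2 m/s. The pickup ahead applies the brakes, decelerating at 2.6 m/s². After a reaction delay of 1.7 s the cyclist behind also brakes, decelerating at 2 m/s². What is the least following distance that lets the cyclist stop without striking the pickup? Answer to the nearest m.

Minimum gap ≈ 29 m

Leader travels v²/(2a_L) = 148.840 / 5.200 = 28.623 m before stopping.
Follower covers v·t_r = 12.2000 × 1.7 = 20.740 m while reacting, then v²/(2a_F) = 148.840 / 4.000 = 37.210 m while braking, for a total of 20.740 + 37.210 = 57.950 m.
Since a_F ≤ a_L and the follower starts braking later, the follower is never slower than the leader, so the closest approach is when both have stopped.
Minimum gap = 57.950 − 28.623 = 29.327 m.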